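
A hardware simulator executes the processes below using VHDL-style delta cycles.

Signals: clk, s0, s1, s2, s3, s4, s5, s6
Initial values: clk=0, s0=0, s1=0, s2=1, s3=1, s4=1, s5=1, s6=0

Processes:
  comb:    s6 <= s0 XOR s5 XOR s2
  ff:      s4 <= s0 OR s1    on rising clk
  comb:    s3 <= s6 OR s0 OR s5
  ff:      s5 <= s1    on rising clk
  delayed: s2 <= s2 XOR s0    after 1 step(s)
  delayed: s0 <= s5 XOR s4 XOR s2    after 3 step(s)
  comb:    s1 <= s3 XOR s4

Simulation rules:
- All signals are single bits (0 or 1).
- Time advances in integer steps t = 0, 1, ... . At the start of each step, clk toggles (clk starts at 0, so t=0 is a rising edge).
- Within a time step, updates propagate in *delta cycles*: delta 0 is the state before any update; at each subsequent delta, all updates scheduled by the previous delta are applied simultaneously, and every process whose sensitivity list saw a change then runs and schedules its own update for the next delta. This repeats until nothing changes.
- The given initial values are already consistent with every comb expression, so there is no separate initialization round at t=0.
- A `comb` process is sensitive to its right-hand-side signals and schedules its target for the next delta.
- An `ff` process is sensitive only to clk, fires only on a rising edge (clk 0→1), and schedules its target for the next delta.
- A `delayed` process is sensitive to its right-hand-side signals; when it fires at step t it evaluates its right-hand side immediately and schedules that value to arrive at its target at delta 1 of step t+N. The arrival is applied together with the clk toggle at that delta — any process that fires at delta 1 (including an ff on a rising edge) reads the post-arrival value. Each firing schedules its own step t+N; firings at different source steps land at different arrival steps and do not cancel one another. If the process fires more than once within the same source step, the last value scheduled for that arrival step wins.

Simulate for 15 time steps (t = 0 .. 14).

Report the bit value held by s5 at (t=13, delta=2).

0

t=0 Δ0: s5=1 s6=0 s1=0 s4=1 s3=1 s0=0 s2=1 clk=0
  Δ1: clk:0→1
  Δ2: s5:1→0, s4:1→0
  Δ3: s6:0→1, s1:0→1, s3:1→0
  Δ4: s1:1→0, s3:0→1
  Δ5: s1:0→1
  (5Δ to stable)
t=1 Δ0: s5=0 s6=1 s1=1 s4=0 s3=1 s0=0 s2=1 clk=1
  Δ1: clk:1→0
  (1Δ to stable)
t=2 Δ0: s5=0 s6=1 s1=1 s4=0 s3=1 s0=0 s2=1 clk=0
  Δ1: clk:0→1
  Δ2: s5:0→1, s4:0→1
  Δ3: s6:1→0, s1:1→0
  (3Δ to stable)
t=3 Δ0: s5=1 s6=0 s1=0 s4=1 s3=1 s0=0 s2=1 clk=1
  Δ1: s0:0→1, clk:1→0
  Δ2: s6:0→1
  (2Δ to stable)
t=4 Δ0: s5=1 s6=1 s1=0 s4=1 s3=1 s0=1 s2=1 clk=0
  Δ1: s2:1→0, clk:0→1
  Δ2: s5:1→0, s6:1→0
  Δ3: s6:0→1
  (3Δ to stable)
t=5 Δ0: s5=0 s6=1 s1=0 s4=1 s3=1 s0=1 s2=0 clk=1
  Δ1: s2:0→1, clk:1→0
  Δ2: s6:1→0
  (2Δ to stable)
t=6 Δ0: s5=0 s6=0 s1=0 s4=1 s3=1 s0=1 s2=1 clk=0
  Δ1: s2:1→0, clk:0→1
  Δ2: s6:0→1
  (2Δ to stable)
t=7 Δ0: s5=0 s6=1 s1=0 s4=1 s3=1 s0=1 s2=0 clk=1
  Δ1: s2:0→1, clk:1→0
  Δ2: s6:1→0
  (2Δ to stable)
t=8 Δ0: s5=0 s6=0 s1=0 s4=1 s3=1 s0=1 s2=1 clk=0
  Δ1: s0:1→0, s2:1→0, clk:0→1
  Δ2: s4:1→0, s3:1→0
  (2Δ to stable)
t=9 Δ0: s5=0 s6=0 s1=0 s4=0 s3=0 s0=0 s2=0 clk=1
  Δ1: s0:0→1, clk:1→0
  Δ2: s6:0→1, s3:0→1
  Δ3: s1:0→1
  (3Δ to stable)
t=10 Δ0: s5=0 s6=1 s1=1 s4=0 s3=1 s0=1 s2=0 clk=0
  Δ1: s0:1→0, s2:0→1, clk:0→1
  Δ2: s5:0→1, s4:0→1
  Δ3: s6:1→0, s1:1→0
  (3Δ to stable)
t=11 Δ0: s5=1 s6=0 s1=0 s4=1 s3=1 s0=0 s2=1 clk=1
  Δ1: clk:1→0
  (1Δ to stable)
t=12 Δ0: s5=1 s6=0 s1=0 s4=1 s3=1 s0=0 s2=1 clk=0
  Δ1: clk:0→1
  Δ2: s5:1→0, s4:1→0
  Δ3: s6:0→1, s1:0→1, s3:1→0
  Δ4: s1:1→0, s3:0→1
  Δ5: s1:0→1
  (5Δ to stable)
t=13 Δ0: s5=0 s6=1 s1=1 s4=0 s3=1 s0=0 s2=1 clk=1
  Δ1: s0:0→1, clk:1→0
  Δ2: s6:1→0
  (2Δ to stable)
t=14 Δ0: s5=0 s6=0 s1=1 s4=0 s3=1 s0=1 s2=1 clk=0
  Δ1: s2:1→0, clk:0→1
  Δ2: s5:0→1, s6:0→1, s4:0→1
  Δ3: s6:1→0, s1:1→0
  (3Δ to stable)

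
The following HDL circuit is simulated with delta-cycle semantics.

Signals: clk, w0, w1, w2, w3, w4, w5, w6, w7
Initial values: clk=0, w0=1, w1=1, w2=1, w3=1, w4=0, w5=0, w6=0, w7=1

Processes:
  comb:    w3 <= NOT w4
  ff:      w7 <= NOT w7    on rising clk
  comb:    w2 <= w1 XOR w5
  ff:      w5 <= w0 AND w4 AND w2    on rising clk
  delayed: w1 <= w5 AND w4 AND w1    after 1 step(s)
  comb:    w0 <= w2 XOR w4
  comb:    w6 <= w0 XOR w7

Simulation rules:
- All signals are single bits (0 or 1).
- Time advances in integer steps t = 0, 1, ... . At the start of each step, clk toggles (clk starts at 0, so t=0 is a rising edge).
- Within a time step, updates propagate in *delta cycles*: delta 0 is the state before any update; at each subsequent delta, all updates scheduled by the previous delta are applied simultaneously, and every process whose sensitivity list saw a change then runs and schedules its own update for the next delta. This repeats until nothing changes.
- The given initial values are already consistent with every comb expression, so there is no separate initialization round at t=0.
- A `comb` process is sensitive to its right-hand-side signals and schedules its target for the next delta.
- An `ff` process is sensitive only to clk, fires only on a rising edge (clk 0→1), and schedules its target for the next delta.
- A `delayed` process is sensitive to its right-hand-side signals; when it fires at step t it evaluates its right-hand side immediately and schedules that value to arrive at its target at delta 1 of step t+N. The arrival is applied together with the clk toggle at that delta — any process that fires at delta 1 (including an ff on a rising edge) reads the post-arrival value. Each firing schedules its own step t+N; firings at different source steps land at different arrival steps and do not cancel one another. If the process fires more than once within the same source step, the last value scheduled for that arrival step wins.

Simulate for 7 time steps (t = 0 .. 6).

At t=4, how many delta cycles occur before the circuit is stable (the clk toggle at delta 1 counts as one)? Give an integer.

3

t=0 Δ0: w3=1 clk=0 w0=1 w5=0 w2=1 w4=0 w1=1 w7=1 w6=0
  Δ1: clk:0→1
  Δ2: w7:1→0
  Δ3: w6:0→1
  (3Δ to stable)
t=1 Δ0: w3=1 clk=1 w0=1 w5=0 w2=1 w4=0 w1=1 w7=0 w6=1
  Δ1: clk:1→0
  (1Δ to stable)
t=2 Δ0: w3=1 clk=0 w0=1 w5=0 w2=1 w4=0 w1=1 w7=0 w6=1
  Δ1: clk:0→1
  Δ2: w7:0→1
  Δ3: w6:1→0
  (3Δ to stable)
t=3 Δ0: w3=1 clk=1 w0=1 w5=0 w2=1 w4=0 w1=1 w7=1 w6=0
  Δ1: clk:1→0
  (1Δ to stable)
t=4 Δ0: w3=1 clk=0 w0=1 w5=0 w2=1 w4=0 w1=1 w7=1 w6=0
  Δ1: clk:0→1
  Δ2: w7:1→0
  Δ3: w6:0→1
  (3Δ to stable)
t=5 Δ0: w3=1 clk=1 w0=1 w5=0 w2=1 w4=0 w1=1 w7=0 w6=1
  Δ1: clk:1→0
  (1Δ to stable)
t=6 Δ0: w3=1 clk=0 w0=1 w5=0 w2=1 w4=0 w1=1 w7=0 w6=1
  Δ1: clk:0→1
  Δ2: w7:0→1
  Δ3: w6:1→0
  (3Δ to stable)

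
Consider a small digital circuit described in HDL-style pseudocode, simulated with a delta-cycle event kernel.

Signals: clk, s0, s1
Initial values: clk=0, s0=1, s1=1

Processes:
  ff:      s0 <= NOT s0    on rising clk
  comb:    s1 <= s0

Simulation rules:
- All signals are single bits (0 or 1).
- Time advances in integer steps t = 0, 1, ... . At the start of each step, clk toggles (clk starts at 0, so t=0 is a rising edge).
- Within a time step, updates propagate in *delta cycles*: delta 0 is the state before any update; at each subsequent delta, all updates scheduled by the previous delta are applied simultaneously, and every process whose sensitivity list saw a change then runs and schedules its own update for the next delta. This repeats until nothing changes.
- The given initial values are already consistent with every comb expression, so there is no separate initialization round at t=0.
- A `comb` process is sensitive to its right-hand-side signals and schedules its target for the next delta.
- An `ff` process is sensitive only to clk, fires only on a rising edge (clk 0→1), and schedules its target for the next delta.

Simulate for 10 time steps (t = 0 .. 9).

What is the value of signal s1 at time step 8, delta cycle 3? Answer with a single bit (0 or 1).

0

t=0 Δ0: clk=0 s0=1 s1=1
  Δ1: clk:0→1
  Δ2: s0:1→0
  Δ3: s1:1→0
  (3Δ to stable)
t=1 Δ0: clk=1 s0=0 s1=0
  Δ1: clk:1→0
  (1Δ to stable)
t=2 Δ0: clk=0 s0=0 s1=0
  Δ1: clk:0→1
  Δ2: s0:0→1
  Δ3: s1:0→1
  (3Δ to stable)
t=3 Δ0: clk=1 s0=1 s1=1
  Δ1: clk:1→0
  (1Δ to stable)
t=4 Δ0: clk=0 s0=1 s1=1
  Δ1: clk:0→1
  Δ2: s0:1→0
  Δ3: s1:1→0
  (3Δ to stable)
t=5 Δ0: clk=1 s0=0 s1=0
  Δ1: clk:1→0
  (1Δ to stable)
t=6 Δ0: clk=0 s0=0 s1=0
  Δ1: clk:0→1
  Δ2: s0:0→1
  Δ3: s1:0→1
  (3Δ to stable)
t=7 Δ0: clk=1 s0=1 s1=1
  Δ1: clk:1→0
  (1Δ to stable)
t=8 Δ0: clk=0 s0=1 s1=1
  Δ1: clk:0→1
  Δ2: s0:1→0
  Δ3: s1:1→0
  (3Δ to stable)
t=9 Δ0: clk=1 s0=0 s1=0
  Δ1: clk:1→0
  (1Δ to stable)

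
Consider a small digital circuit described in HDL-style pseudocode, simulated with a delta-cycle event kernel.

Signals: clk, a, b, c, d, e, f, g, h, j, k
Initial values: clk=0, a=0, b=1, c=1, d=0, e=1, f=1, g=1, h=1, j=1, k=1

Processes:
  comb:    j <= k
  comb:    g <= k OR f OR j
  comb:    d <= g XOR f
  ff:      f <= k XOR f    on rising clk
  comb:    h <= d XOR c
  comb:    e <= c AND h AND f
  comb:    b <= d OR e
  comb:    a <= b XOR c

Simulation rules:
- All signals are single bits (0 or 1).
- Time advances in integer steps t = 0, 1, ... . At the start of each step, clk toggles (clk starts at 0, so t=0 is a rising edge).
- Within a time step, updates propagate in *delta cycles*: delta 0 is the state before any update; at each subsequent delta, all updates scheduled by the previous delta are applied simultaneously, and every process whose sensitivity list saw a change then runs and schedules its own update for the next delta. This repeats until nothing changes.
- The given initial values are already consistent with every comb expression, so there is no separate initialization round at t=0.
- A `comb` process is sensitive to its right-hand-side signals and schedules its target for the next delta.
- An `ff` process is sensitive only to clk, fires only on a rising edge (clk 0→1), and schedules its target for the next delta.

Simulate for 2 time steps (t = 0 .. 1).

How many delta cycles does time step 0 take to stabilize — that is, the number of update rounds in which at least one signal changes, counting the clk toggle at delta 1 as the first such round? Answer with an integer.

4

t=0 Δ0: c=1 clk=0 d=0 a=0 e=1 k=1 f=1 b=1 g=1 j=1 h=1
  Δ1: clk:0→1
  Δ2: f:1→0
  Δ3: d:0→1, e:1→0
  Δ4: h:1→0
  (4Δ to stable)
t=1 Δ0: c=1 clk=1 d=1 a=0 e=0 k=1 f=0 b=1 g=1 j=1 h=0
  Δ1: clk:1→0
  (1Δ to stable)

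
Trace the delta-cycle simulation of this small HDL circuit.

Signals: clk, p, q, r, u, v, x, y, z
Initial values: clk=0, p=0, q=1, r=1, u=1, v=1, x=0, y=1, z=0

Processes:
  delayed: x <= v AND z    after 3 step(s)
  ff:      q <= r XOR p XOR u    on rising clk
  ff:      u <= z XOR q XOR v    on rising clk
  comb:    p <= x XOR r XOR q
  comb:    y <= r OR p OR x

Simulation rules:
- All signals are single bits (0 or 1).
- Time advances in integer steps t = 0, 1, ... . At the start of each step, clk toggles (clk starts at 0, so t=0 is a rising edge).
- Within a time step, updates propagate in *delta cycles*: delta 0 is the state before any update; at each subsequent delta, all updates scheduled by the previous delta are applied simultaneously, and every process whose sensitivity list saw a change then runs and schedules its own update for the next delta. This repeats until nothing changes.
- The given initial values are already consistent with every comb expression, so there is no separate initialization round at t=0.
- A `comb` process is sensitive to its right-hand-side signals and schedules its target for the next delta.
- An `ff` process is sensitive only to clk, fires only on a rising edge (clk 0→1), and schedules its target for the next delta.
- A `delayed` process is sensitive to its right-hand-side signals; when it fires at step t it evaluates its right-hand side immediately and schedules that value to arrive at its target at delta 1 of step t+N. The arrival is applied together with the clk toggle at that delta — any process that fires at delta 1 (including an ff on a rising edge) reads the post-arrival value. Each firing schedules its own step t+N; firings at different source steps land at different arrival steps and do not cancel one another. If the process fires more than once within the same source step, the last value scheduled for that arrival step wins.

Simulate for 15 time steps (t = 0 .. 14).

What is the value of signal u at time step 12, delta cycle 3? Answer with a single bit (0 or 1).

t0.Δ0 p=0 clk=0 q=1 x=0 r=1 z=0 v=1 u=1 y=1
t0.Δ1 p=0 clk=1 q=1 x=0 r=1 z=0 v=1 u=1 y=1
t0.Δ2 p=0 clk=1 q=0 x=0 r=1 z=0 v=1 u=0 y=1
t0.Δ3 p=1 clk=1 q=0 x=0 r=1 z=0 v=1 u=0 y=1
t1.Δ0 p=1 clk=1 q=0 x=0 r=1 z=0 v=1 u=0 y=1
t1.Δ1 p=1 clk=0 q=0 x=0 r=1 z=0 v=1 u=0 y=1
t2.Δ0 p=1 clk=0 q=0 x=0 r=1 z=0 v=1 u=0 y=1
t2.Δ1 p=1 clk=1 q=0 x=0 r=1 z=0 v=1 u=0 y=1
t2.Δ2 p=1 clk=1 q=0 x=0 r=1 z=0 v=1 u=1 y=1
t3.Δ0 p=1 clk=1 q=0 x=0 r=1 z=0 v=1 u=1 y=1
t3.Δ1 p=1 clk=0 q=0 x=0 r=1 z=0 v=1 u=1 y=1
t4.Δ0 p=1 clk=0 q=0 x=0 r=1 z=0 v=1 u=1 y=1
t4.Δ1 p=1 clk=1 q=0 x=0 r=1 z=0 v=1 u=1 y=1
t4.Δ2 p=1 clk=1 q=1 x=0 r=1 z=0 v=1 u=1 y=1
t4.Δ3 p=0 clk=1 q=1 x=0 r=1 z=0 v=1 u=1 y=1
t5.Δ0 p=0 clk=1 q=1 x=0 r=1 z=0 v=1 u=1 y=1
t5.Δ1 p=0 clk=0 q=1 x=0 r=1 z=0 v=1 u=1 y=1
t6.Δ0 p=0 clk=0 q=1 x=0 r=1 z=0 v=1 u=1 y=1
t6.Δ1 p=0 clk=1 q=1 x=0 r=1 z=0 v=1 u=1 y=1
t6.Δ2 p=0 clk=1 q=0 x=0 r=1 z=0 v=1 u=0 y=1
t6.Δ3 p=1 clk=1 q=0 x=0 r=1 z=0 v=1 u=0 y=1
t7.Δ0 p=1 clk=1 q=0 x=0 r=1 z=0 v=1 u=0 y=1
t7.Δ1 p=1 clk=0 q=0 x=0 r=1 z=0 v=1 u=0 y=1
t8.Δ0 p=1 clk=0 q=0 x=0 r=1 z=0 v=1 u=0 y=1
t8.Δ1 p=1 clk=1 q=0 x=0 r=1 z=0 v=1 u=0 y=1
t8.Δ2 p=1 clk=1 q=0 x=0 r=1 z=0 v=1 u=1 y=1
t9.Δ0 p=1 clk=1 q=0 x=0 r=1 z=0 v=1 u=1 y=1
t9.Δ1 p=1 clk=0 q=0 x=0 r=1 z=0 v=1 u=1 y=1
t10.Δ0 p=1 clk=0 q=0 x=0 r=1 z=0 v=1 u=1 y=1
t10.Δ1 p=1 clk=1 q=0 x=0 r=1 z=0 v=1 u=1 y=1
t10.Δ2 p=1 clk=1 q=1 x=0 r=1 z=0 v=1 u=1 y=1
t10.Δ3 p=0 clk=1 q=1 x=0 r=1 z=0 v=1 u=1 y=1
t11.Δ0 p=0 clk=1 q=1 x=0 r=1 z=0 v=1 u=1 y=1
t11.Δ1 p=0 clk=0 q=1 x=0 r=1 z=0 v=1 u=1 y=1
t12.Δ0 p=0 clk=0 q=1 x=0 r=1 z=0 v=1 u=1 y=1
t12.Δ1 p=0 clk=1 q=1 x=0 r=1 z=0 v=1 u=1 y=1
t12.Δ2 p=0 clk=1 q=0 x=0 r=1 z=0 v=1 u=0 y=1
t12.Δ3 p=1 clk=1 q=0 x=0 r=1 z=0 v=1 u=0 y=1
t13.Δ0 p=1 clk=1 q=0 x=0 r=1 z=0 v=1 u=0 y=1
t13.Δ1 p=1 clk=0 q=0 x=0 r=1 z=0 v=1 u=0 y=1
t14.Δ0 p=1 clk=0 q=0 x=0 r=1 z=0 v=1 u=0 y=1
t14.Δ1 p=1 clk=1 q=0 x=0 r=1 z=0 v=1 u=0 y=1
t14.Δ2 p=1 clk=1 q=0 x=0 r=1 z=0 v=1 u=1 y=1

0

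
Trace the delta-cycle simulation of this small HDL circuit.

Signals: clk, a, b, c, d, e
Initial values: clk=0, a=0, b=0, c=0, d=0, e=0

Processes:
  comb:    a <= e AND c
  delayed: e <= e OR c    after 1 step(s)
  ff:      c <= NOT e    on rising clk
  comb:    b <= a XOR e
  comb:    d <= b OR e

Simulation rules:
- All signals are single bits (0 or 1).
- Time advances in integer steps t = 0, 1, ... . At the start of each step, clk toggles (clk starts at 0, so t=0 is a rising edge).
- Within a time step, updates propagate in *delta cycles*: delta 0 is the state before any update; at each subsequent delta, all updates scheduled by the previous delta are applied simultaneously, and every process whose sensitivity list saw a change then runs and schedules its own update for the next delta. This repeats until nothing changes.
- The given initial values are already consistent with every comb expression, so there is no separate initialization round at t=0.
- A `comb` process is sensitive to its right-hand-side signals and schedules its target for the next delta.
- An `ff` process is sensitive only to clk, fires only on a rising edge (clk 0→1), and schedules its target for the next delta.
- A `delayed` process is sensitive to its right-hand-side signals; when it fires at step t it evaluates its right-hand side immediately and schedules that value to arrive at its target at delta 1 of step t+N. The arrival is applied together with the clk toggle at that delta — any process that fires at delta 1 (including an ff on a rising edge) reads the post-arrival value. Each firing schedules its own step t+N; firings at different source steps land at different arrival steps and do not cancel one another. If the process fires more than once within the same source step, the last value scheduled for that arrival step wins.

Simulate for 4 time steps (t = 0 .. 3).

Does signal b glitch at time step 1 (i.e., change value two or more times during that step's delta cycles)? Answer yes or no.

t0.Δ0 b=0 e=0 c=0 a=0 d=0 clk=0
t0.Δ1 b=0 e=0 c=0 a=0 d=0 clk=1
t0.Δ2 b=0 e=0 c=1 a=0 d=0 clk=1
t1.Δ0 b=0 e=0 c=1 a=0 d=0 clk=1
t1.Δ1 b=0 e=1 c=1 a=0 d=0 clk=0
t1.Δ2 b=1 e=1 c=1 a=1 d=1 clk=0
t1.Δ3 b=0 e=1 c=1 a=1 d=1 clk=0
t2.Δ0 b=0 e=1 c=1 a=1 d=1 clk=0
t2.Δ1 b=0 e=1 c=1 a=1 d=1 clk=1
t2.Δ2 b=0 e=1 c=0 a=1 d=1 clk=1
t2.Δ3 b=0 e=1 c=0 a=0 d=1 clk=1
t2.Δ4 b=1 e=1 c=0 a=0 d=1 clk=1
t3.Δ0 b=1 e=1 c=0 a=0 d=1 clk=1
t3.Δ1 b=1 e=1 c=0 a=0 d=1 clk=0

yes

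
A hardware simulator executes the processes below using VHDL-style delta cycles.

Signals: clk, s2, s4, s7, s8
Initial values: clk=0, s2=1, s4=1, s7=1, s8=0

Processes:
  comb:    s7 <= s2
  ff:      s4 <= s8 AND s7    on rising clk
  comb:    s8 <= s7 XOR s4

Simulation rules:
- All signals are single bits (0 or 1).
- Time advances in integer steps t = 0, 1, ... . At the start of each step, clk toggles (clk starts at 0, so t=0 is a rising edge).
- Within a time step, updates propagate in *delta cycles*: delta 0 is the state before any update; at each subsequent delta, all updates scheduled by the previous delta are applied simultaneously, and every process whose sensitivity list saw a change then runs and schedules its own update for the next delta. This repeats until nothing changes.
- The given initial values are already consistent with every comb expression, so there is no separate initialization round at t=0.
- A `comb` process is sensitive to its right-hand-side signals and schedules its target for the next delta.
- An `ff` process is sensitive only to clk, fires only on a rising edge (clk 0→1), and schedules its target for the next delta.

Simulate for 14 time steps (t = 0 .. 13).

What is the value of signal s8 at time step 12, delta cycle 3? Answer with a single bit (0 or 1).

1

[bits: s2,clk,s4,s7,s8]
t=0: Δ0=10110 Δ1=11110 Δ2=11010 Δ3=11011 | 3Δ
t=1: Δ0=11011 Δ1=10011 | 1Δ
t=2: Δ0=10011 Δ1=11011 Δ2=11111 Δ3=11110 | 3Δ
t=3: Δ0=11110 Δ1=10110 | 1Δ
t=4: Δ0=10110 Δ1=11110 Δ2=11010 Δ3=11011 | 3Δ
t=5: Δ0=11011 Δ1=10011 | 1Δ
t=6: Δ0=10011 Δ1=11011 Δ2=11111 Δ3=11110 | 3Δ
t=7: Δ0=11110 Δ1=10110 | 1Δ
t=8: Δ0=10110 Δ1=11110 Δ2=11010 Δ3=11011 | 3Δ
t=9: Δ0=11011 Δ1=10011 | 1Δ
t=10: Δ0=10011 Δ1=11011 Δ2=11111 Δ3=11110 | 3Δ
t=11: Δ0=11110 Δ1=10110 | 1Δ
t=12: Δ0=10110 Δ1=11110 Δ2=11010 Δ3=11011 | 3Δ
t=13: Δ0=11011 Δ1=10011 | 1Δ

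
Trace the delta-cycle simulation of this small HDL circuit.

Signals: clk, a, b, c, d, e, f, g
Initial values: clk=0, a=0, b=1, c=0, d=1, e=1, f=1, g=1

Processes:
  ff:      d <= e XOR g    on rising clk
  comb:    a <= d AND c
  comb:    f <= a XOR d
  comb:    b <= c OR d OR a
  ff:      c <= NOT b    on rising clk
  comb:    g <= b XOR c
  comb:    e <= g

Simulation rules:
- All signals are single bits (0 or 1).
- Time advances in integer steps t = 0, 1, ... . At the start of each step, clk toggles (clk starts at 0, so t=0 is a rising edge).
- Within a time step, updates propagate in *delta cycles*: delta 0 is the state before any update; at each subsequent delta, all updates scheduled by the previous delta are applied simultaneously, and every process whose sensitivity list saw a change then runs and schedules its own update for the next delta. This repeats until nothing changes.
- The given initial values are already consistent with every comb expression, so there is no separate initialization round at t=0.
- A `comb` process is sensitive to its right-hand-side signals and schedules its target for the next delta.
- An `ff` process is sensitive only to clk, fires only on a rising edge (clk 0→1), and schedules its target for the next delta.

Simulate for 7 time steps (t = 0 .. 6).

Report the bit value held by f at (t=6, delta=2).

[bits: f,d,g,b,c,e,a,clk]
t=0: Δ0=11110100 Δ1=11110101 Δ2=10110101 Δ3=00100101 Δ4=00000101 Δ5=00000001 | 5Δ
t=1: Δ0=00000001 Δ1=00000000 | 1Δ
t=2: Δ0=00000000 Δ1=00000001 Δ2=00001001 Δ3=00111001 Δ4=00011101 Δ5=00011001 | 5Δ
t=3: Δ0=00011001 Δ1=00011000 | 1Δ
t=4: Δ0=00011000 Δ1=00011001 Δ2=00010001 Δ3=00100001 Δ4=00000101 Δ5=00000001 | 5Δ
t=5: Δ0=00000001 Δ1=00000000 | 1Δ
t=6: Δ0=00000000 Δ1=00000001 Δ2=00001001 Δ3=00111001 Δ4=00011101 Δ5=00011001 | 5Δ

0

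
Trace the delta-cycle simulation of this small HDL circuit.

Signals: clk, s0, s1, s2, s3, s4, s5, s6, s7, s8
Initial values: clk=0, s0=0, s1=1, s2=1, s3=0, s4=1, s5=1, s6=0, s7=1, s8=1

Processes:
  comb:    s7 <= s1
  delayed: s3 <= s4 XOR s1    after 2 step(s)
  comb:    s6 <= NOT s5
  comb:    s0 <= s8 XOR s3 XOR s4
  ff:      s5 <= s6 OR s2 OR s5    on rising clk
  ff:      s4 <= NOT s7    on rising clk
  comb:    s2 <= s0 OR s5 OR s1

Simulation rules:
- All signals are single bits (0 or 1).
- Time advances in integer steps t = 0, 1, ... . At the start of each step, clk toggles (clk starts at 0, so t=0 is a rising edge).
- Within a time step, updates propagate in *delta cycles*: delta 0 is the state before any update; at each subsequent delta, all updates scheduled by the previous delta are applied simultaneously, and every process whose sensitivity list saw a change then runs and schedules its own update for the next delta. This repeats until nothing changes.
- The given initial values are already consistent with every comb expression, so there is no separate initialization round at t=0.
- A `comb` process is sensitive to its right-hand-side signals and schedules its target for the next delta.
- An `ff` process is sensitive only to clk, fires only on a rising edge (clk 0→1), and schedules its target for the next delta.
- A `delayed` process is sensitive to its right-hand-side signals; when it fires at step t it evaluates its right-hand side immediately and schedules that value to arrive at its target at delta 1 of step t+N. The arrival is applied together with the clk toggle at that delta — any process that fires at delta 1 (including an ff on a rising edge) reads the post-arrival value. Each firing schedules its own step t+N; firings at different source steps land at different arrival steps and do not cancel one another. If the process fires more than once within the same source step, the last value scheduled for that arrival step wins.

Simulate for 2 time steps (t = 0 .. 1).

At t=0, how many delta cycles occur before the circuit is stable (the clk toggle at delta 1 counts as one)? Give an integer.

3

[bits: s1,s5,s6,clk,s7,s2,s8,s3,s0,s4]
t=0: Δ0=1100111001 Δ1=1101111001 Δ2=1101111000 Δ3=1101111010 | 3Δ
t=1: Δ0=1101111010 Δ1=1100111010 | 1Δ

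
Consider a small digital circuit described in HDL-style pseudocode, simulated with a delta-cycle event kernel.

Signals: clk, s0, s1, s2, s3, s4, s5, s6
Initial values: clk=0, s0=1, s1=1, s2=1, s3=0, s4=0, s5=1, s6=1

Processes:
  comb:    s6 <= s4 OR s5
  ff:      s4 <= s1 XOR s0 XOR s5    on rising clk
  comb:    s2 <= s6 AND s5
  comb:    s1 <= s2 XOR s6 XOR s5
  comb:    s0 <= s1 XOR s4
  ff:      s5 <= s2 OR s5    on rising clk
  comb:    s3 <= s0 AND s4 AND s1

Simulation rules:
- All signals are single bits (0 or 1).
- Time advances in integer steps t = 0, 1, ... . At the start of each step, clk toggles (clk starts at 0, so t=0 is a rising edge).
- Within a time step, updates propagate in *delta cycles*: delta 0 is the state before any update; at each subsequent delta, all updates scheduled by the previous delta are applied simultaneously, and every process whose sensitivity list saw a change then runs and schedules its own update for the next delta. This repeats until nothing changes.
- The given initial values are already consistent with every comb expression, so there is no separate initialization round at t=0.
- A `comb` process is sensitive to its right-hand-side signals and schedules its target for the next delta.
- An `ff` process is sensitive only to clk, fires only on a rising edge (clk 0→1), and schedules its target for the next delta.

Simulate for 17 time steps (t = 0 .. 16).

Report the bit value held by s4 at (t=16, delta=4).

t0.Δ0 s6=1 clk=0 s1=1 s5=1 s0=1 s4=0 s3=0 s2=1
t0.Δ1 s6=1 clk=1 s1=1 s5=1 s0=1 s4=0 s3=0 s2=1
t0.Δ2 s6=1 clk=1 s1=1 s5=1 s0=1 s4=1 s3=0 s2=1
t0.Δ3 s6=1 clk=1 s1=1 s5=1 s0=0 s4=1 s3=1 s2=1
t0.Δ4 s6=1 clk=1 s1=1 s5=1 s0=0 s4=1 s3=0 s2=1
t1.Δ0 s6=1 clk=1 s1=1 s5=1 s0=0 s4=1 s3=0 s2=1
t1.Δ1 s6=1 clk=0 s1=1 s5=1 s0=0 s4=1 s3=0 s2=1
t2.Δ0 s6=1 clk=0 s1=1 s5=1 s0=0 s4=1 s3=0 s2=1
t2.Δ1 s6=1 clk=1 s1=1 s5=1 s0=0 s4=1 s3=0 s2=1
t2.Δ2 s6=1 clk=1 s1=1 s5=1 s0=0 s4=0 s3=0 s2=1
t2.Δ3 s6=1 clk=1 s1=1 s5=1 s0=1 s4=0 s3=0 s2=1
t3.Δ0 s6=1 clk=1 s1=1 s5=1 s0=1 s4=0 s3=0 s2=1
t3.Δ1 s6=1 clk=0 s1=1 s5=1 s0=1 s4=0 s3=0 s2=1
t4.Δ0 s6=1 clk=0 s1=1 s5=1 s0=1 s4=0 s3=0 s2=1
t4.Δ1 s6=1 clk=1 s1=1 s5=1 s0=1 s4=0 s3=0 s2=1
t4.Δ2 s6=1 clk=1 s1=1 s5=1 s0=1 s4=1 s3=0 s2=1
t4.Δ3 s6=1 clk=1 s1=1 s5=1 s0=0 s4=1 s3=1 s2=1
t4.Δ4 s6=1 clk=1 s1=1 s5=1 s0=0 s4=1 s3=0 s2=1
t5.Δ0 s6=1 clk=1 s1=1 s5=1 s0=0 s4=1 s3=0 s2=1
t5.Δ1 s6=1 clk=0 s1=1 s5=1 s0=0 s4=1 s3=0 s2=1
t6.Δ0 s6=1 clk=0 s1=1 s5=1 s0=0 s4=1 s3=0 s2=1
t6.Δ1 s6=1 clk=1 s1=1 s5=1 s0=0 s4=1 s3=0 s2=1
t6.Δ2 s6=1 clk=1 s1=1 s5=1 s0=0 s4=0 s3=0 s2=1
t6.Δ3 s6=1 clk=1 s1=1 s5=1 s0=1 s4=0 s3=0 s2=1
t7.Δ0 s6=1 clk=1 s1=1 s5=1 s0=1 s4=0 s3=0 s2=1
t7.Δ1 s6=1 clk=0 s1=1 s5=1 s0=1 s4=0 s3=0 s2=1
t8.Δ0 s6=1 clk=0 s1=1 s5=1 s0=1 s4=0 s3=0 s2=1
t8.Δ1 s6=1 clk=1 s1=1 s5=1 s0=1 s4=0 s3=0 s2=1
t8.Δ2 s6=1 clk=1 s1=1 s5=1 s0=1 s4=1 s3=0 s2=1
t8.Δ3 s6=1 clk=1 s1=1 s5=1 s0=0 s4=1 s3=1 s2=1
t8.Δ4 s6=1 clk=1 s1=1 s5=1 s0=0 s4=1 s3=0 s2=1
t9.Δ0 s6=1 clk=1 s1=1 s5=1 s0=0 s4=1 s3=0 s2=1
t9.Δ1 s6=1 clk=0 s1=1 s5=1 s0=0 s4=1 s3=0 s2=1
t10.Δ0 s6=1 clk=0 s1=1 s5=1 s0=0 s4=1 s3=0 s2=1
t10.Δ1 s6=1 clk=1 s1=1 s5=1 s0=0 s4=1 s3=0 s2=1
t10.Δ2 s6=1 clk=1 s1=1 s5=1 s0=0 s4=0 s3=0 s2=1
t10.Δ3 s6=1 clk=1 s1=1 s5=1 s0=1 s4=0 s3=0 s2=1
t11.Δ0 s6=1 clk=1 s1=1 s5=1 s0=1 s4=0 s3=0 s2=1
t11.Δ1 s6=1 clk=0 s1=1 s5=1 s0=1 s4=0 s3=0 s2=1
t12.Δ0 s6=1 clk=0 s1=1 s5=1 s0=1 s4=0 s3=0 s2=1
t12.Δ1 s6=1 clk=1 s1=1 s5=1 s0=1 s4=0 s3=0 s2=1
t12.Δ2 s6=1 clk=1 s1=1 s5=1 s0=1 s4=1 s3=0 s2=1
t12.Δ3 s6=1 clk=1 s1=1 s5=1 s0=0 s4=1 s3=1 s2=1
t12.Δ4 s6=1 clk=1 s1=1 s5=1 s0=0 s4=1 s3=0 s2=1
t13.Δ0 s6=1 clk=1 s1=1 s5=1 s0=0 s4=1 s3=0 s2=1
t13.Δ1 s6=1 clk=0 s1=1 s5=1 s0=0 s4=1 s3=0 s2=1
t14.Δ0 s6=1 clk=0 s1=1 s5=1 s0=0 s4=1 s3=0 s2=1
t14.Δ1 s6=1 clk=1 s1=1 s5=1 s0=0 s4=1 s3=0 s2=1
t14.Δ2 s6=1 clk=1 s1=1 s5=1 s0=0 s4=0 s3=0 s2=1
t14.Δ3 s6=1 clk=1 s1=1 s5=1 s0=1 s4=0 s3=0 s2=1
t15.Δ0 s6=1 clk=1 s1=1 s5=1 s0=1 s4=0 s3=0 s2=1
t15.Δ1 s6=1 clk=0 s1=1 s5=1 s0=1 s4=0 s3=0 s2=1
t16.Δ0 s6=1 clk=0 s1=1 s5=1 s0=1 s4=0 s3=0 s2=1
t16.Δ1 s6=1 clk=1 s1=1 s5=1 s0=1 s4=0 s3=0 s2=1
t16.Δ2 s6=1 clk=1 s1=1 s5=1 s0=1 s4=1 s3=0 s2=1
t16.Δ3 s6=1 clk=1 s1=1 s5=1 s0=0 s4=1 s3=1 s2=1
t16.Δ4 s6=1 clk=1 s1=1 s5=1 s0=0 s4=1 s3=0 s2=1

1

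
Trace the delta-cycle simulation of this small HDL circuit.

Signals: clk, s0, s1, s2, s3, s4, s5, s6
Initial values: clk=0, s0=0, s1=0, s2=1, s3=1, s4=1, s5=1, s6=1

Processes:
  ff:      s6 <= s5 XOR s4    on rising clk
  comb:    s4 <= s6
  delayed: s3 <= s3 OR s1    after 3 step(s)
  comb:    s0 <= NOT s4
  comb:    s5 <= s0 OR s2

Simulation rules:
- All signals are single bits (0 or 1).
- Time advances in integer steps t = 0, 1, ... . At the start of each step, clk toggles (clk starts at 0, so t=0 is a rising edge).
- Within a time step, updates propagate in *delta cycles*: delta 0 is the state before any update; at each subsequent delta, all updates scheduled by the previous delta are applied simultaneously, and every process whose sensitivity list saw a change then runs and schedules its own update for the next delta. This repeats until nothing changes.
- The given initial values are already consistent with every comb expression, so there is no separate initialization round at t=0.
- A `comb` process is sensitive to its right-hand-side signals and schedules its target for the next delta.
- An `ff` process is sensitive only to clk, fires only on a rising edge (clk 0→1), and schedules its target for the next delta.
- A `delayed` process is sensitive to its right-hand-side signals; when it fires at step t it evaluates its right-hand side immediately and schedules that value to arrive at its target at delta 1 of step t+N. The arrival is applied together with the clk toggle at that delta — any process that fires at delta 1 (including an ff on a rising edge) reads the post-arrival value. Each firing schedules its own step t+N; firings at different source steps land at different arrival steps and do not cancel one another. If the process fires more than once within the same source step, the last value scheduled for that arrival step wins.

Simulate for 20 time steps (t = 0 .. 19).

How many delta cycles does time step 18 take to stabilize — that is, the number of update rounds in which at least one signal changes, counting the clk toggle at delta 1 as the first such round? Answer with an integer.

t0.Δ0 s2=1 s0=0 clk=0 s6=1 s3=1 s1=0 s5=1 s4=1
t0.Δ1 s2=1 s0=0 clk=1 s6=1 s3=1 s1=0 s5=1 s4=1
t0.Δ2 s2=1 s0=0 clk=1 s6=0 s3=1 s1=0 s5=1 s4=1
t0.Δ3 s2=1 s0=0 clk=1 s6=0 s3=1 s1=0 s5=1 s4=0
t0.Δ4 s2=1 s0=1 clk=1 s6=0 s3=1 s1=0 s5=1 s4=0
t1.Δ0 s2=1 s0=1 clk=1 s6=0 s3=1 s1=0 s5=1 s4=0
t1.Δ1 s2=1 s0=1 clk=0 s6=0 s3=1 s1=0 s5=1 s4=0
t2.Δ0 s2=1 s0=1 clk=0 s6=0 s3=1 s1=0 s5=1 s4=0
t2.Δ1 s2=1 s0=1 clk=1 s6=0 s3=1 s1=0 s5=1 s4=0
t2.Δ2 s2=1 s0=1 clk=1 s6=1 s3=1 s1=0 s5=1 s4=0
t2.Δ3 s2=1 s0=1 clk=1 s6=1 s3=1 s1=0 s5=1 s4=1
t2.Δ4 s2=1 s0=0 clk=1 s6=1 s3=1 s1=0 s5=1 s4=1
t3.Δ0 s2=1 s0=0 clk=1 s6=1 s3=1 s1=0 s5=1 s4=1
t3.Δ1 s2=1 s0=0 clk=0 s6=1 s3=1 s1=0 s5=1 s4=1
t4.Δ0 s2=1 s0=0 clk=0 s6=1 s3=1 s1=0 s5=1 s4=1
t4.Δ1 s2=1 s0=0 clk=1 s6=1 s3=1 s1=0 s5=1 s4=1
t4.Δ2 s2=1 s0=0 clk=1 s6=0 s3=1 s1=0 s5=1 s4=1
t4.Δ3 s2=1 s0=0 clk=1 s6=0 s3=1 s1=0 s5=1 s4=0
t4.Δ4 s2=1 s0=1 clk=1 s6=0 s3=1 s1=0 s5=1 s4=0
t5.Δ0 s2=1 s0=1 clk=1 s6=0 s3=1 s1=0 s5=1 s4=0
t5.Δ1 s2=1 s0=1 clk=0 s6=0 s3=1 s1=0 s5=1 s4=0
t6.Δ0 s2=1 s0=1 clk=0 s6=0 s3=1 s1=0 s5=1 s4=0
t6.Δ1 s2=1 s0=1 clk=1 s6=0 s3=1 s1=0 s5=1 s4=0
t6.Δ2 s2=1 s0=1 clk=1 s6=1 s3=1 s1=0 s5=1 s4=0
t6.Δ3 s2=1 s0=1 clk=1 s6=1 s3=1 s1=0 s5=1 s4=1
t6.Δ4 s2=1 s0=0 clk=1 s6=1 s3=1 s1=0 s5=1 s4=1
t7.Δ0 s2=1 s0=0 clk=1 s6=1 s3=1 s1=0 s5=1 s4=1
t7.Δ1 s2=1 s0=0 clk=0 s6=1 s3=1 s1=0 s5=1 s4=1
t8.Δ0 s2=1 s0=0 clk=0 s6=1 s3=1 s1=0 s5=1 s4=1
t8.Δ1 s2=1 s0=0 clk=1 s6=1 s3=1 s1=0 s5=1 s4=1
t8.Δ2 s2=1 s0=0 clk=1 s6=0 s3=1 s1=0 s5=1 s4=1
t8.Δ3 s2=1 s0=0 clk=1 s6=0 s3=1 s1=0 s5=1 s4=0
t8.Δ4 s2=1 s0=1 clk=1 s6=0 s3=1 s1=0 s5=1 s4=0
t9.Δ0 s2=1 s0=1 clk=1 s6=0 s3=1 s1=0 s5=1 s4=0
t9.Δ1 s2=1 s0=1 clk=0 s6=0 s3=1 s1=0 s5=1 s4=0
t10.Δ0 s2=1 s0=1 clk=0 s6=0 s3=1 s1=0 s5=1 s4=0
t10.Δ1 s2=1 s0=1 clk=1 s6=0 s3=1 s1=0 s5=1 s4=0
t10.Δ2 s2=1 s0=1 clk=1 s6=1 s3=1 s1=0 s5=1 s4=0
t10.Δ3 s2=1 s0=1 clk=1 s6=1 s3=1 s1=0 s5=1 s4=1
t10.Δ4 s2=1 s0=0 clk=1 s6=1 s3=1 s1=0 s5=1 s4=1
t11.Δ0 s2=1 s0=0 clk=1 s6=1 s3=1 s1=0 s5=1 s4=1
t11.Δ1 s2=1 s0=0 clk=0 s6=1 s3=1 s1=0 s5=1 s4=1
t12.Δ0 s2=1 s0=0 clk=0 s6=1 s3=1 s1=0 s5=1 s4=1
t12.Δ1 s2=1 s0=0 clk=1 s6=1 s3=1 s1=0 s5=1 s4=1
t12.Δ2 s2=1 s0=0 clk=1 s6=0 s3=1 s1=0 s5=1 s4=1
t12.Δ3 s2=1 s0=0 clk=1 s6=0 s3=1 s1=0 s5=1 s4=0
t12.Δ4 s2=1 s0=1 clk=1 s6=0 s3=1 s1=0 s5=1 s4=0
t13.Δ0 s2=1 s0=1 clk=1 s6=0 s3=1 s1=0 s5=1 s4=0
t13.Δ1 s2=1 s0=1 clk=0 s6=0 s3=1 s1=0 s5=1 s4=0
t14.Δ0 s2=1 s0=1 clk=0 s6=0 s3=1 s1=0 s5=1 s4=0
t14.Δ1 s2=1 s0=1 clk=1 s6=0 s3=1 s1=0 s5=1 s4=0
t14.Δ2 s2=1 s0=1 clk=1 s6=1 s3=1 s1=0 s5=1 s4=0
t14.Δ3 s2=1 s0=1 clk=1 s6=1 s3=1 s1=0 s5=1 s4=1
t14.Δ4 s2=1 s0=0 clk=1 s6=1 s3=1 s1=0 s5=1 s4=1
t15.Δ0 s2=1 s0=0 clk=1 s6=1 s3=1 s1=0 s5=1 s4=1
t15.Δ1 s2=1 s0=0 clk=0 s6=1 s3=1 s1=0 s5=1 s4=1
t16.Δ0 s2=1 s0=0 clk=0 s6=1 s3=1 s1=0 s5=1 s4=1
t16.Δ1 s2=1 s0=0 clk=1 s6=1 s3=1 s1=0 s5=1 s4=1
t16.Δ2 s2=1 s0=0 clk=1 s6=0 s3=1 s1=0 s5=1 s4=1
t16.Δ3 s2=1 s0=0 clk=1 s6=0 s3=1 s1=0 s5=1 s4=0
t16.Δ4 s2=1 s0=1 clk=1 s6=0 s3=1 s1=0 s5=1 s4=0
t17.Δ0 s2=1 s0=1 clk=1 s6=0 s3=1 s1=0 s5=1 s4=0
t17.Δ1 s2=1 s0=1 clk=0 s6=0 s3=1 s1=0 s5=1 s4=0
t18.Δ0 s2=1 s0=1 clk=0 s6=0 s3=1 s1=0 s5=1 s4=0
t18.Δ1 s2=1 s0=1 clk=1 s6=0 s3=1 s1=0 s5=1 s4=0
t18.Δ2 s2=1 s0=1 clk=1 s6=1 s3=1 s1=0 s5=1 s4=0
t18.Δ3 s2=1 s0=1 clk=1 s6=1 s3=1 s1=0 s5=1 s4=1
t18.Δ4 s2=1 s0=0 clk=1 s6=1 s3=1 s1=0 s5=1 s4=1
t19.Δ0 s2=1 s0=0 clk=1 s6=1 s3=1 s1=0 s5=1 s4=1
t19.Δ1 s2=1 s0=0 clk=0 s6=1 s3=1 s1=0 s5=1 s4=1

4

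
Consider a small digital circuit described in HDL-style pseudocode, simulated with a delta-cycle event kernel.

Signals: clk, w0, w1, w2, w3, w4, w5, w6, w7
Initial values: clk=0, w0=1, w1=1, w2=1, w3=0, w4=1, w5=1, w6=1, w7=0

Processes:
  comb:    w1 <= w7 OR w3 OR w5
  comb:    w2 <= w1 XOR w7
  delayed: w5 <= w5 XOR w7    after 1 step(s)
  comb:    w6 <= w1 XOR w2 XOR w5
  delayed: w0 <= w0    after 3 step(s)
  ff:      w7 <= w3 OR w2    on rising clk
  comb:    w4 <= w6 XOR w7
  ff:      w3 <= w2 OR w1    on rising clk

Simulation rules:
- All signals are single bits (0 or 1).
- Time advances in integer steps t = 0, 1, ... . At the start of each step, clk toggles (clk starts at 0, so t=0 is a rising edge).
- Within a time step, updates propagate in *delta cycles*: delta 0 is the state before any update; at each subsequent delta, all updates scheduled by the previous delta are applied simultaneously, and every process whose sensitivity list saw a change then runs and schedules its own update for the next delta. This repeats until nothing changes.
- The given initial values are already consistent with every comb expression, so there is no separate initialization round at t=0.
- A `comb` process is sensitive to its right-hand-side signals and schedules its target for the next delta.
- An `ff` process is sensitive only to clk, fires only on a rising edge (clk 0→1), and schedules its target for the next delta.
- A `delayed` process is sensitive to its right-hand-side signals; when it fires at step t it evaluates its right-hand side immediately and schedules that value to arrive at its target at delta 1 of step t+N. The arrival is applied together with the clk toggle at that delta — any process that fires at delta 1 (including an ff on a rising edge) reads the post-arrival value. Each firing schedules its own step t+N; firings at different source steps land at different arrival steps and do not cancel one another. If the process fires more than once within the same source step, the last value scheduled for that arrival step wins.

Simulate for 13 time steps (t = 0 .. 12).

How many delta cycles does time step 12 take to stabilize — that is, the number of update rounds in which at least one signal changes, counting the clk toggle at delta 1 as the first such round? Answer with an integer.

3

t0.Δ0 w4=1 clk=0 w7=0 w6=1 w0=1 w1=1 w3=0 w2=1 w5=1
t0.Δ1 w4=1 clk=1 w7=0 w6=1 w0=1 w1=1 w3=0 w2=1 w5=1
t0.Δ2 w4=1 clk=1 w7=1 w6=1 w0=1 w1=1 w3=1 w2=1 w5=1
t0.Δ3 w4=0 clk=1 w7=1 w6=1 w0=1 w1=1 w3=1 w2=0 w5=1
t0.Δ4 w4=0 clk=1 w7=1 w6=0 w0=1 w1=1 w3=1 w2=0 w5=1
t0.Δ5 w4=1 clk=1 w7=1 w6=0 w0=1 w1=1 w3=1 w2=0 w5=1
t1.Δ0 w4=1 clk=1 w7=1 w6=0 w0=1 w1=1 w3=1 w2=0 w5=1
t1.Δ1 w4=1 clk=0 w7=1 w6=0 w0=1 w1=1 w3=1 w2=0 w5=0
t1.Δ2 w4=1 clk=0 w7=1 w6=1 w0=1 w1=1 w3=1 w2=0 w5=0
t1.Δ3 w4=0 clk=0 w7=1 w6=1 w0=1 w1=1 w3=1 w2=0 w5=0
t2.Δ0 w4=0 clk=0 w7=1 w6=1 w0=1 w1=1 w3=1 w2=0 w5=0
t2.Δ1 w4=0 clk=1 w7=1 w6=1 w0=1 w1=1 w3=1 w2=0 w5=1
t2.Δ2 w4=0 clk=1 w7=1 w6=0 w0=1 w1=1 w3=1 w2=0 w5=1
t2.Δ3 w4=1 clk=1 w7=1 w6=0 w0=1 w1=1 w3=1 w2=0 w5=1
t3.Δ0 w4=1 clk=1 w7=1 w6=0 w0=1 w1=1 w3=1 w2=0 w5=1
t3.Δ1 w4=1 clk=0 w7=1 w6=0 w0=1 w1=1 w3=1 w2=0 w5=0
t3.Δ2 w4=1 clk=0 w7=1 w6=1 w0=1 w1=1 w3=1 w2=0 w5=0
t3.Δ3 w4=0 clk=0 w7=1 w6=1 w0=1 w1=1 w3=1 w2=0 w5=0
t4.Δ0 w4=0 clk=0 w7=1 w6=1 w0=1 w1=1 w3=1 w2=0 w5=0
t4.Δ1 w4=0 clk=1 w7=1 w6=1 w0=1 w1=1 w3=1 w2=0 w5=1
t4.Δ2 w4=0 clk=1 w7=1 w6=0 w0=1 w1=1 w3=1 w2=0 w5=1
t4.Δ3 w4=1 clk=1 w7=1 w6=0 w0=1 w1=1 w3=1 w2=0 w5=1
t5.Δ0 w4=1 clk=1 w7=1 w6=0 w0=1 w1=1 w3=1 w2=0 w5=1
t5.Δ1 w4=1 clk=0 w7=1 w6=0 w0=1 w1=1 w3=1 w2=0 w5=0
t5.Δ2 w4=1 clk=0 w7=1 w6=1 w0=1 w1=1 w3=1 w2=0 w5=0
t5.Δ3 w4=0 clk=0 w7=1 w6=1 w0=1 w1=1 w3=1 w2=0 w5=0
t6.Δ0 w4=0 clk=0 w7=1 w6=1 w0=1 w1=1 w3=1 w2=0 w5=0
t6.Δ1 w4=0 clk=1 w7=1 w6=1 w0=1 w1=1 w3=1 w2=0 w5=1
t6.Δ2 w4=0 clk=1 w7=1 w6=0 w0=1 w1=1 w3=1 w2=0 w5=1
t6.Δ3 w4=1 clk=1 w7=1 w6=0 w0=1 w1=1 w3=1 w2=0 w5=1
t7.Δ0 w4=1 clk=1 w7=1 w6=0 w0=1 w1=1 w3=1 w2=0 w5=1
t7.Δ1 w4=1 clk=0 w7=1 w6=0 w0=1 w1=1 w3=1 w2=0 w5=0
t7.Δ2 w4=1 clk=0 w7=1 w6=1 w0=1 w1=1 w3=1 w2=0 w5=0
t7.Δ3 w4=0 clk=0 w7=1 w6=1 w0=1 w1=1 w3=1 w2=0 w5=0
t8.Δ0 w4=0 clk=0 w7=1 w6=1 w0=1 w1=1 w3=1 w2=0 w5=0
t8.Δ1 w4=0 clk=1 w7=1 w6=1 w0=1 w1=1 w3=1 w2=0 w5=1
t8.Δ2 w4=0 clk=1 w7=1 w6=0 w0=1 w1=1 w3=1 w2=0 w5=1
t8.Δ3 w4=1 clk=1 w7=1 w6=0 w0=1 w1=1 w3=1 w2=0 w5=1
t9.Δ0 w4=1 clk=1 w7=1 w6=0 w0=1 w1=1 w3=1 w2=0 w5=1
t9.Δ1 w4=1 clk=0 w7=1 w6=0 w0=1 w1=1 w3=1 w2=0 w5=0
t9.Δ2 w4=1 clk=0 w7=1 w6=1 w0=1 w1=1 w3=1 w2=0 w5=0
t9.Δ3 w4=0 clk=0 w7=1 w6=1 w0=1 w1=1 w3=1 w2=0 w5=0
t10.Δ0 w4=0 clk=0 w7=1 w6=1 w0=1 w1=1 w3=1 w2=0 w5=0
t10.Δ1 w4=0 clk=1 w7=1 w6=1 w0=1 w1=1 w3=1 w2=0 w5=1
t10.Δ2 w4=0 clk=1 w7=1 w6=0 w0=1 w1=1 w3=1 w2=0 w5=1
t10.Δ3 w4=1 clk=1 w7=1 w6=0 w0=1 w1=1 w3=1 w2=0 w5=1
t11.Δ0 w4=1 clk=1 w7=1 w6=0 w0=1 w1=1 w3=1 w2=0 w5=1
t11.Δ1 w4=1 clk=0 w7=1 w6=0 w0=1 w1=1 w3=1 w2=0 w5=0
t11.Δ2 w4=1 clk=0 w7=1 w6=1 w0=1 w1=1 w3=1 w2=0 w5=0
t11.Δ3 w4=0 clk=0 w7=1 w6=1 w0=1 w1=1 w3=1 w2=0 w5=0
t12.Δ0 w4=0 clk=0 w7=1 w6=1 w0=1 w1=1 w3=1 w2=0 w5=0
t12.Δ1 w4=0 clk=1 w7=1 w6=1 w0=1 w1=1 w3=1 w2=0 w5=1
t12.Δ2 w4=0 clk=1 w7=1 w6=0 w0=1 w1=1 w3=1 w2=0 w5=1
t12.Δ3 w4=1 clk=1 w7=1 w6=0 w0=1 w1=1 w3=1 w2=0 w5=1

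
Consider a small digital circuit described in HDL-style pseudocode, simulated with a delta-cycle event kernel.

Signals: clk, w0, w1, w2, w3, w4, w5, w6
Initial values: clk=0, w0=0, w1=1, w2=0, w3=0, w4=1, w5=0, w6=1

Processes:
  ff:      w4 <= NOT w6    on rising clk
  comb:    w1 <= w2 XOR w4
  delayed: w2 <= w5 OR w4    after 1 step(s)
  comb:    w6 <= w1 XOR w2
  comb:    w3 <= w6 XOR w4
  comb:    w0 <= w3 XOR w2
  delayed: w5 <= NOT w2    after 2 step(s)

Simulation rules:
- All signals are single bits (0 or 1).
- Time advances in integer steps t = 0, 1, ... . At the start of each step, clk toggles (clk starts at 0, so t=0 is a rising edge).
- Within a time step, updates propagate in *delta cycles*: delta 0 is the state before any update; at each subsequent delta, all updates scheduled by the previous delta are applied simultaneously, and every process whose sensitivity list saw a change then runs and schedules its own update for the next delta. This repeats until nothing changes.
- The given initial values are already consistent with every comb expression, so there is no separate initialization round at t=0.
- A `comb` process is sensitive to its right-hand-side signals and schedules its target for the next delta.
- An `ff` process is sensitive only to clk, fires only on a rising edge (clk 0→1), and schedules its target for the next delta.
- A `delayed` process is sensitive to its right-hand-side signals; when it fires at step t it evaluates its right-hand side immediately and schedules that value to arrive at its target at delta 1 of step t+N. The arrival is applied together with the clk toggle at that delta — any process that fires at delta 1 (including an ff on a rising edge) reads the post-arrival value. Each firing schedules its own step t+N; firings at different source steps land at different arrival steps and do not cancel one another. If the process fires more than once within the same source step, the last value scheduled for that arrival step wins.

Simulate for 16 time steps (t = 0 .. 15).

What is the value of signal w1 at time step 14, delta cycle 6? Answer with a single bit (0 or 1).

1

t0.Δ0 w5=0 w6=1 clk=0 w3=0 w0=0 w1=1 w4=1 w2=0
t0.Δ1 w5=0 w6=1 clk=1 w3=0 w0=0 w1=1 w4=1 w2=0
t0.Δ2 w5=0 w6=1 clk=1 w3=0 w0=0 w1=1 w4=0 w2=0
t0.Δ3 w5=0 w6=1 clk=1 w3=1 w0=0 w1=0 w4=0 w2=0
t0.Δ4 w5=0 w6=0 clk=1 w3=1 w0=1 w1=0 w4=0 w2=0
t0.Δ5 w5=0 w6=0 clk=1 w3=0 w0=1 w1=0 w4=0 w2=0
t0.Δ6 w5=0 w6=0 clk=1 w3=0 w0=0 w1=0 w4=0 w2=0
t1.Δ0 w5=0 w6=0 clk=1 w3=0 w0=0 w1=0 w4=0 w2=0
t1.Δ1 w5=0 w6=0 clk=0 w3=0 w0=0 w1=0 w4=0 w2=0
t2.Δ0 w5=0 w6=0 clk=0 w3=0 w0=0 w1=0 w4=0 w2=0
t2.Δ1 w5=0 w6=0 clk=1 w3=0 w0=0 w1=0 w4=0 w2=0
t2.Δ2 w5=0 w6=0 clk=1 w3=0 w0=0 w1=0 w4=1 w2=0
t2.Δ3 w5=0 w6=0 clk=1 w3=1 w0=0 w1=1 w4=1 w2=0
t2.Δ4 w5=0 w6=1 clk=1 w3=1 w0=1 w1=1 w4=1 w2=0
t2.Δ5 w5=0 w6=1 clk=1 w3=0 w0=1 w1=1 w4=1 w2=0
t2.Δ6 w5=0 w6=1 clk=1 w3=0 w0=0 w1=1 w4=1 w2=0
t3.Δ0 w5=0 w6=1 clk=1 w3=0 w0=0 w1=1 w4=1 w2=0
t3.Δ1 w5=0 w6=1 clk=0 w3=0 w0=0 w1=1 w4=1 w2=1
t3.Δ2 w5=0 w6=0 clk=0 w3=0 w0=1 w1=0 w4=1 w2=1
t3.Δ3 w5=0 w6=1 clk=0 w3=1 w0=1 w1=0 w4=1 w2=1
t3.Δ4 w5=0 w6=1 clk=0 w3=0 w0=0 w1=0 w4=1 w2=1
t3.Δ5 w5=0 w6=1 clk=0 w3=0 w0=1 w1=0 w4=1 w2=1
t4.Δ0 w5=0 w6=1 clk=0 w3=0 w0=1 w1=0 w4=1 w2=1
t4.Δ1 w5=0 w6=1 clk=1 w3=0 w0=1 w1=0 w4=1 w2=1
t4.Δ2 w5=0 w6=1 clk=1 w3=0 w0=1 w1=0 w4=0 w2=1
t4.Δ3 w5=0 w6=1 clk=1 w3=1 w0=1 w1=1 w4=0 w2=1
t4.Δ4 w5=0 w6=0 clk=1 w3=1 w0=0 w1=1 w4=0 w2=1
t4.Δ5 w5=0 w6=0 clk=1 w3=0 w0=0 w1=1 w4=0 w2=1
t4.Δ6 w5=0 w6=0 clk=1 w3=0 w0=1 w1=1 w4=0 w2=1
t5.Δ0 w5=0 w6=0 clk=1 w3=0 w0=1 w1=1 w4=0 w2=1
t5.Δ1 w5=0 w6=0 clk=0 w3=0 w0=1 w1=1 w4=0 w2=0
t5.Δ2 w5=0 w6=1 clk=0 w3=0 w0=0 w1=0 w4=0 w2=0
t5.Δ3 w5=0 w6=0 clk=0 w3=1 w0=0 w1=0 w4=0 w2=0
t5.Δ4 w5=0 w6=0 clk=0 w3=0 w0=1 w1=0 w4=0 w2=0
t5.Δ5 w5=0 w6=0 clk=0 w3=0 w0=0 w1=0 w4=0 w2=0
t6.Δ0 w5=0 w6=0 clk=0 w3=0 w0=0 w1=0 w4=0 w2=0
t6.Δ1 w5=0 w6=0 clk=1 w3=0 w0=0 w1=0 w4=0 w2=0
t6.Δ2 w5=0 w6=0 clk=1 w3=0 w0=0 w1=0 w4=1 w2=0
t6.Δ3 w5=0 w6=0 clk=1 w3=1 w0=0 w1=1 w4=1 w2=0
t6.Δ4 w5=0 w6=1 clk=1 w3=1 w0=1 w1=1 w4=1 w2=0
t6.Δ5 w5=0 w6=1 clk=1 w3=0 w0=1 w1=1 w4=1 w2=0
t6.Δ6 w5=0 w6=1 clk=1 w3=0 w0=0 w1=1 w4=1 w2=0
t7.Δ0 w5=0 w6=1 clk=1 w3=0 w0=0 w1=1 w4=1 w2=0
t7.Δ1 w5=1 w6=1 clk=0 w3=0 w0=0 w1=1 w4=1 w2=1
t7.Δ2 w5=1 w6=0 clk=0 w3=0 w0=1 w1=0 w4=1 w2=1
t7.Δ3 w5=1 w6=1 clk=0 w3=1 w0=1 w1=0 w4=1 w2=1
t7.Δ4 w5=1 w6=1 clk=0 w3=0 w0=0 w1=0 w4=1 w2=1
t7.Δ5 w5=1 w6=1 clk=0 w3=0 w0=1 w1=0 w4=1 w2=1
t8.Δ0 w5=1 w6=1 clk=0 w3=0 w0=1 w1=0 w4=1 w2=1
t8.Δ1 w5=1 w6=1 clk=1 w3=0 w0=1 w1=0 w4=1 w2=1
t8.Δ2 w5=1 w6=1 clk=1 w3=0 w0=1 w1=0 w4=0 w2=1
t8.Δ3 w5=1 w6=1 clk=1 w3=1 w0=1 w1=1 w4=0 w2=1
t8.Δ4 w5=1 w6=0 clk=1 w3=1 w0=0 w1=1 w4=0 w2=1
t8.Δ5 w5=1 w6=0 clk=1 w3=0 w0=0 w1=1 w4=0 w2=1
t8.Δ6 w5=1 w6=0 clk=1 w3=0 w0=1 w1=1 w4=0 w2=1
t9.Δ0 w5=1 w6=0 clk=1 w3=0 w0=1 w1=1 w4=0 w2=1
t9.Δ1 w5=0 w6=0 clk=0 w3=0 w0=1 w1=1 w4=0 w2=1
t10.Δ0 w5=0 w6=0 clk=0 w3=0 w0=1 w1=1 w4=0 w2=1
t10.Δ1 w5=0 w6=0 clk=1 w3=0 w0=1 w1=1 w4=0 w2=0
t10.Δ2 w5=0 w6=1 clk=1 w3=0 w0=0 w1=0 w4=1 w2=0
t10.Δ3 w5=0 w6=0 clk=1 w3=0 w0=0 w1=1 w4=1 w2=0
t10.Δ4 w5=0 w6=1 clk=1 w3=1 w0=0 w1=1 w4=1 w2=0
t10.Δ5 w5=0 w6=1 clk=1 w3=0 w0=1 w1=1 w4=1 w2=0
t10.Δ6 w5=0 w6=1 clk=1 w3=0 w0=0 w1=1 w4=1 w2=0
t11.Δ0 w5=0 w6=1 clk=1 w3=0 w0=0 w1=1 w4=1 w2=0
t11.Δ1 w5=0 w6=1 clk=0 w3=0 w0=0 w1=1 w4=1 w2=1
t11.Δ2 w5=0 w6=0 clk=0 w3=0 w0=1 w1=0 w4=1 w2=1
t11.Δ3 w5=0 w6=1 clk=0 w3=1 w0=1 w1=0 w4=1 w2=1
t11.Δ4 w5=0 w6=1 clk=0 w3=0 w0=0 w1=0 w4=1 w2=1
t11.Δ5 w5=0 w6=1 clk=0 w3=0 w0=1 w1=0 w4=1 w2=1
t12.Δ0 w5=0 w6=1 clk=0 w3=0 w0=1 w1=0 w4=1 w2=1
t12.Δ1 w5=1 w6=1 clk=1 w3=0 w0=1 w1=0 w4=1 w2=1
t12.Δ2 w5=1 w6=1 clk=1 w3=0 w0=1 w1=0 w4=0 w2=1
t12.Δ3 w5=1 w6=1 clk=1 w3=1 w0=1 w1=1 w4=0 w2=1
t12.Δ4 w5=1 w6=0 clk=1 w3=1 w0=0 w1=1 w4=0 w2=1
t12.Δ5 w5=1 w6=0 clk=1 w3=0 w0=0 w1=1 w4=0 w2=1
t12.Δ6 w5=1 w6=0 clk=1 w3=0 w0=1 w1=1 w4=0 w2=1
t13.Δ0 w5=1 w6=0 clk=1 w3=0 w0=1 w1=1 w4=0 w2=1
t13.Δ1 w5=0 w6=0 clk=0 w3=0 w0=1 w1=1 w4=0 w2=1
t14.Δ0 w5=0 w6=0 clk=0 w3=0 w0=1 w1=1 w4=0 w2=1
t14.Δ1 w5=0 w6=0 clk=1 w3=0 w0=1 w1=1 w4=0 w2=0
t14.Δ2 w5=0 w6=1 clk=1 w3=0 w0=0 w1=0 w4=1 w2=0
t14.Δ3 w5=0 w6=0 clk=1 w3=0 w0=0 w1=1 w4=1 w2=0
t14.Δ4 w5=0 w6=1 clk=1 w3=1 w0=0 w1=1 w4=1 w2=0
t14.Δ5 w5=0 w6=1 clk=1 w3=0 w0=1 w1=1 w4=1 w2=0
t14.Δ6 w5=0 w6=1 clk=1 w3=0 w0=0 w1=1 w4=1 w2=0
t15.Δ0 w5=0 w6=1 clk=1 w3=0 w0=0 w1=1 w4=1 w2=0
t15.Δ1 w5=0 w6=1 clk=0 w3=0 w0=0 w1=1 w4=1 w2=1
t15.Δ2 w5=0 w6=0 clk=0 w3=0 w0=1 w1=0 w4=1 w2=1
t15.Δ3 w5=0 w6=1 clk=0 w3=1 w0=1 w1=0 w4=1 w2=1
t15.Δ4 w5=0 w6=1 clk=0 w3=0 w0=0 w1=0 w4=1 w2=1
t15.Δ5 w5=0 w6=1 clk=0 w3=0 w0=1 w1=0 w4=1 w2=1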